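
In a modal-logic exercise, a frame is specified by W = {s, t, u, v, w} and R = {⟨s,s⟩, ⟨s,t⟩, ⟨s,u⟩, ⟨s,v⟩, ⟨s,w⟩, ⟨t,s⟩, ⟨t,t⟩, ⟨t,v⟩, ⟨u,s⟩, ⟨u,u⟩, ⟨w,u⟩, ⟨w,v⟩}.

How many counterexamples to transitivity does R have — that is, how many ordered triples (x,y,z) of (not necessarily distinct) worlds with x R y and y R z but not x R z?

6

Enumerating: (t,s,u), (t,s,w), (u,s,t), (u,s,v), (u,s,w), (w,u,s).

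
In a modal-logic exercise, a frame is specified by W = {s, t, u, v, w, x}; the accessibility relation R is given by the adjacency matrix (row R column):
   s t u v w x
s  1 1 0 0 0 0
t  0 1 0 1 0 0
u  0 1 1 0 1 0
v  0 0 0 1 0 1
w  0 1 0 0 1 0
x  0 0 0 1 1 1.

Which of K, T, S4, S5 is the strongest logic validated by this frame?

T

Reflexive (axiom T): yes — every world is R-related to itself.
Transitive (axiom 4): no — s R t and t R v, but not s R v.
Euclidean (axiom 5): no — u R t and u R w, but not t R w.
So F validates K, T; S4 would additionally require R to be transitive. The strongest is T.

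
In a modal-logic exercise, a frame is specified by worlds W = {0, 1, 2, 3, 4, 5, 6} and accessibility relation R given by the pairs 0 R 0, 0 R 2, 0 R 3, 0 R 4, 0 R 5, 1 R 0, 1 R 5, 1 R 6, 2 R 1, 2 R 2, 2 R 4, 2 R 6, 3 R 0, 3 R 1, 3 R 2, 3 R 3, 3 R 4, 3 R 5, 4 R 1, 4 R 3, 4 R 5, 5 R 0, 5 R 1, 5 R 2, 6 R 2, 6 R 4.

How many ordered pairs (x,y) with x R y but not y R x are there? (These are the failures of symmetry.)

13

Enumerating: (0,2), (0,4), (1,0), (1,6), (2,1), (2,4), (3,1), (3,2), (3,5), (4,1), (4,5), (5,2), (6,4).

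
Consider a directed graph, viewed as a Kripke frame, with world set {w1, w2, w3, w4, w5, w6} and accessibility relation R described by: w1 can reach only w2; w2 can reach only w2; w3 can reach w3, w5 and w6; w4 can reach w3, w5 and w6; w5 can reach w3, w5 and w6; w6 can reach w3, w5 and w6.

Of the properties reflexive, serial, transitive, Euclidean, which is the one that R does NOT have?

reflexive

Reflexive: no — w1 is not related to itself.
Serial: yes — every world has a successor (e.g. w1 R w2).
Transitive: yes — every two-step R-path is closed by a direct edge.
Euclidean: yes — any two successors of a common world are R-related.
Only reflexive fails.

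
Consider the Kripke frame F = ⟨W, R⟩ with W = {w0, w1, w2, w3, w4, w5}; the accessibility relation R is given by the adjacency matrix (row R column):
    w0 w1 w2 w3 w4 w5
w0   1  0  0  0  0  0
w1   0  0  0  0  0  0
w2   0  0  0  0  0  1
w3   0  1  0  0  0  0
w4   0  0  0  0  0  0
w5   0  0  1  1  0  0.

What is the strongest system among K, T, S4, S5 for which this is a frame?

K

Reflexive (axiom T): no — w1 is not related to itself.
Transitive (axiom 4): no — w2 R w5 and w5 R w3, but not w2 R w3.
Euclidean (axiom 5): no — w5 R w2 and w5 R w3, but not w2 R w3.
So F validates K; T would additionally require R to be reflexive. The strongest is K.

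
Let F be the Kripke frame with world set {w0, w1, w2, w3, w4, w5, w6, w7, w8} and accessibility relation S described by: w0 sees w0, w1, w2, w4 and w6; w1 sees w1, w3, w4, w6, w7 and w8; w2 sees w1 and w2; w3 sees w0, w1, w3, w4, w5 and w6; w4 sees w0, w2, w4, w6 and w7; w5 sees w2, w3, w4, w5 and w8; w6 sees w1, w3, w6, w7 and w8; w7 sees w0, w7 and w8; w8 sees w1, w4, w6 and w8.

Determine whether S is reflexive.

Reflexive: yes — every world is S-related to itself.

Yes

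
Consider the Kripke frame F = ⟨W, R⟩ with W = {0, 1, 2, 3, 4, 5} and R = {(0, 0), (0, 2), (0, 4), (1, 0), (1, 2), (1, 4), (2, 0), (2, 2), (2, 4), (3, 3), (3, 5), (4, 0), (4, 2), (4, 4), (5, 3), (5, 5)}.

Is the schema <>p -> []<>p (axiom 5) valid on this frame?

Yes

By correspondence theory, 5 is valid on a frame iff R is Euclidean.
Euclidean: yes — any two successors of a common world are R-related.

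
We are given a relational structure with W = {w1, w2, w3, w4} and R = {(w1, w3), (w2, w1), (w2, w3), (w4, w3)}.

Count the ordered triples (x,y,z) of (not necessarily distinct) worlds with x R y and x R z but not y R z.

Enumerating: (w1,w3,w3), (w2,w1,w1), (w2,w3,w1), (w2,w3,w3), (w4,w3,w3).

5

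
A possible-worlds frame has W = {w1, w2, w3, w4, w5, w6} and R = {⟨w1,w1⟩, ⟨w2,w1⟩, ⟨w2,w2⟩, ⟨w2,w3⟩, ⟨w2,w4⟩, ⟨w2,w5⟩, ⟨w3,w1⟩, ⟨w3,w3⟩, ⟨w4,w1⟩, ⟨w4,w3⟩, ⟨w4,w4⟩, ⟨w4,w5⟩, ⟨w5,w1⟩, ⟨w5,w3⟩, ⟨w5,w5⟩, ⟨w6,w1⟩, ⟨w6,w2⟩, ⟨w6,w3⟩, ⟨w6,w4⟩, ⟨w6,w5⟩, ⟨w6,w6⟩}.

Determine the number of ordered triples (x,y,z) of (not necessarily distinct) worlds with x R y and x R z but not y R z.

35

Enumerating: (w2,w1,w2), (w2,w1,w3), (w2,w1,w4), (w2,w1,w5), (w2,w3,w2), (w2,w3,w4), (w2,w3,w5), (w2,w4,w2), (w2,w5,w2), (w2,w5,w4), (w3,w1,w3), (w4,w1,w3), … and 23 more.
Total: 35.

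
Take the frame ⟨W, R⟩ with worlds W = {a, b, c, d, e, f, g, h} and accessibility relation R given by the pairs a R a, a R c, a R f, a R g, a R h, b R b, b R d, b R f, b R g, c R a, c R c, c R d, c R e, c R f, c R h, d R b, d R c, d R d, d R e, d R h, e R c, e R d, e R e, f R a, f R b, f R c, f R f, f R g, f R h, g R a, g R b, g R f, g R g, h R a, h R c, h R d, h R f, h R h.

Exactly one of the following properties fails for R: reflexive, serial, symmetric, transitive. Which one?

transitive

Reflexive: yes — every world is R-related to itself.
Serial: yes — every world has a successor (e.g. a R a).
Symmetric: yes — every pair in R has its reverse in R.
Transitive: no — a R c and c R d, but not a R d.
Only transitive fails.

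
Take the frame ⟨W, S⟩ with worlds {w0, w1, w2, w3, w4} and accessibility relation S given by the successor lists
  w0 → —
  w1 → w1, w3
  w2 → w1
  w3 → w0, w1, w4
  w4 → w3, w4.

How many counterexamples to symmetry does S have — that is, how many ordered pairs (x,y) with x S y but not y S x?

Enumerating: (w2,w1), (w3,w0).

2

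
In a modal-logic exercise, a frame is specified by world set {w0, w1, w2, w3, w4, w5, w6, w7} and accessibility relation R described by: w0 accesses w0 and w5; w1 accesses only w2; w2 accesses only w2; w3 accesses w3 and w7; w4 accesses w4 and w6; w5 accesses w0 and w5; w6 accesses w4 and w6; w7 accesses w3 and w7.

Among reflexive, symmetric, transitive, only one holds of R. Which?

Reflexive: no — w1 is not related to itself.
Symmetric: no — w1 R w2 but not w2 R w1.
Transitive: yes — every two-step R-path is closed by a direct edge.
Only transitive holds.

transitive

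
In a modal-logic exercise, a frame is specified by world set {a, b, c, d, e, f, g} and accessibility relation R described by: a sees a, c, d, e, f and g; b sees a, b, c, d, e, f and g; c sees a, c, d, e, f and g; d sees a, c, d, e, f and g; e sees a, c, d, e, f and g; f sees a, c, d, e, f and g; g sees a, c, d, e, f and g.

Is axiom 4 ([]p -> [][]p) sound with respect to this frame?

Yes

The schema 4 characterises exactly the transitive frames.
Transitive: yes — every two-step R-path is closed by a direct edge.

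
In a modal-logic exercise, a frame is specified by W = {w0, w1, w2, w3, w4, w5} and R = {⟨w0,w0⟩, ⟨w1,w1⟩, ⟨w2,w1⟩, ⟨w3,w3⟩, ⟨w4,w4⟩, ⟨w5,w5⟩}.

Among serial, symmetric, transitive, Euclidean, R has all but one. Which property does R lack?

symmetric

Serial: yes — every world has a successor (e.g. w0 R w0).
Symmetric: no — w2 R w1 but not w1 R w2.
Transitive: yes — every two-step R-path is closed by a direct edge.
Euclidean: yes — any two successors of a common world are R-related.
Only symmetric fails.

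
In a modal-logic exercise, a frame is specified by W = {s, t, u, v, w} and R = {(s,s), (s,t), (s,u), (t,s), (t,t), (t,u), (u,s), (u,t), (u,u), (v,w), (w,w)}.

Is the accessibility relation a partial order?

No

Reflexive: no — v is not related to itself.
Transitive: yes — every two-step R-path is closed by a direct edge.
Antisymmetric: no — s R t and t R s with s ≠ t.
So R is not a partial order.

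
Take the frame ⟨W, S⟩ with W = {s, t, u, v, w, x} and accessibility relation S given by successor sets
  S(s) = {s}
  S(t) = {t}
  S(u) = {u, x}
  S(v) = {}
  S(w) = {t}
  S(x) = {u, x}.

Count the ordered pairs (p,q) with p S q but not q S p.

1

Enumerating: (w,t).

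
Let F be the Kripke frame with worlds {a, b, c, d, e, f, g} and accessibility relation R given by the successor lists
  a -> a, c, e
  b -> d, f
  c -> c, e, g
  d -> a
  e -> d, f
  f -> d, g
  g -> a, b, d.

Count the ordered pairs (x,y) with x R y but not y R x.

14

Enumerating: (a,c), (a,e), (b,d), (b,f), (c,e), (c,g), (d,a), (e,d), (e,f), (f,d), (f,g), (g,a), (g,b), (g,d).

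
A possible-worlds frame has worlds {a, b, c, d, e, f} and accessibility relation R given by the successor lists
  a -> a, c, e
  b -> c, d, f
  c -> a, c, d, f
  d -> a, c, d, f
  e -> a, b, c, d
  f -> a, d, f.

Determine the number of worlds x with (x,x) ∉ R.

Enumerating: b, e.

2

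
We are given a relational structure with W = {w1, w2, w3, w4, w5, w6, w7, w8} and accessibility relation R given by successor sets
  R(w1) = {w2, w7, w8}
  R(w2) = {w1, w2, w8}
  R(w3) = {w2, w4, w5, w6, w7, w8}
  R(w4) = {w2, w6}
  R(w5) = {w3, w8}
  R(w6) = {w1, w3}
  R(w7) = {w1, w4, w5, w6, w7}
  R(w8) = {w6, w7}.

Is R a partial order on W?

Reflexive: no — w1 is not related to itself.
Transitive: no — w1 R w7 and w7 R w4, but not w1 R w4.
Antisymmetric: no — w1 R w2 and w2 R w1 with w1 ≠ w2.
So R is not a partial order.

No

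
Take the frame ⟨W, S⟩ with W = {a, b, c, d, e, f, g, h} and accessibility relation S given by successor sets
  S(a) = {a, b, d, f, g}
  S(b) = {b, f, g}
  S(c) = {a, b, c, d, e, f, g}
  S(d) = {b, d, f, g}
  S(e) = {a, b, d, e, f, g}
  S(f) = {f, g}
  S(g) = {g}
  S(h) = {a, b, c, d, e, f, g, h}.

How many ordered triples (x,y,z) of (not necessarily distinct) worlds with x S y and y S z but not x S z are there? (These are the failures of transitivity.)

0

S is transitive; there are no such tuples.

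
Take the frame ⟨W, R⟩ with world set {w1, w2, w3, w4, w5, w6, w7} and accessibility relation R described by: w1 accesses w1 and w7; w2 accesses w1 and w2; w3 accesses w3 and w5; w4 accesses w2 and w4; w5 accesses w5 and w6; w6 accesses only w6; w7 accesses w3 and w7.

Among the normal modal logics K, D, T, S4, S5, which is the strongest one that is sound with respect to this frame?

T

Serial (axiom D): yes — every world has a successor (e.g. w1 R w1).
Reflexive (axiom T): yes — every world is R-related to itself.
Transitive (axiom 4): no — w1 R w7 and w7 R w3, but not w1 R w3.
Euclidean (axiom 5): no — w1 R w7 and w1 R w1, but not w7 R w1.
So F validates K, D, T; S4 would additionally require R to be transitive. The strongest is T.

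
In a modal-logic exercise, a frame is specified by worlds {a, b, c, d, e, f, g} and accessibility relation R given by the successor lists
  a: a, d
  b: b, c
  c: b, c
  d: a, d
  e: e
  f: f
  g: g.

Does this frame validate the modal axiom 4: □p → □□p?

Yes

Axiom 4 corresponds to the accessibility relation being transitive.
Transitive: yes — every two-step R-path is closed by a direct edge.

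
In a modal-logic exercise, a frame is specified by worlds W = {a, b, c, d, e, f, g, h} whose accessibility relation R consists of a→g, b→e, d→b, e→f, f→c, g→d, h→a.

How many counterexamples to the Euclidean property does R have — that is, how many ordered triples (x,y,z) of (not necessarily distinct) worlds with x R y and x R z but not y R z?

7

Enumerating: (a,g,g), (b,e,e), (d,b,b), (e,f,f), (f,c,c), (g,d,d), (h,a,a).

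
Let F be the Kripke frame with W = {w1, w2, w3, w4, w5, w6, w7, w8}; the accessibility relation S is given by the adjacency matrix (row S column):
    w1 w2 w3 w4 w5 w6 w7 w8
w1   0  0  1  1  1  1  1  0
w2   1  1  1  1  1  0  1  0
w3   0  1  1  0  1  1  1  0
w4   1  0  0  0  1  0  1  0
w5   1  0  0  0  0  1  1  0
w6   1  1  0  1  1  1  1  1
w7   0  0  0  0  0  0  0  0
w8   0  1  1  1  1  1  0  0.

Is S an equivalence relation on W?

No

Reflexive: no — w1 is not related to itself.
Symmetric: no — w1 S w3 but not w3 S w1.
Transitive: no — w1 S w3 and w3 S w2, but not w1 S w2.
So S is not an equivalence relation.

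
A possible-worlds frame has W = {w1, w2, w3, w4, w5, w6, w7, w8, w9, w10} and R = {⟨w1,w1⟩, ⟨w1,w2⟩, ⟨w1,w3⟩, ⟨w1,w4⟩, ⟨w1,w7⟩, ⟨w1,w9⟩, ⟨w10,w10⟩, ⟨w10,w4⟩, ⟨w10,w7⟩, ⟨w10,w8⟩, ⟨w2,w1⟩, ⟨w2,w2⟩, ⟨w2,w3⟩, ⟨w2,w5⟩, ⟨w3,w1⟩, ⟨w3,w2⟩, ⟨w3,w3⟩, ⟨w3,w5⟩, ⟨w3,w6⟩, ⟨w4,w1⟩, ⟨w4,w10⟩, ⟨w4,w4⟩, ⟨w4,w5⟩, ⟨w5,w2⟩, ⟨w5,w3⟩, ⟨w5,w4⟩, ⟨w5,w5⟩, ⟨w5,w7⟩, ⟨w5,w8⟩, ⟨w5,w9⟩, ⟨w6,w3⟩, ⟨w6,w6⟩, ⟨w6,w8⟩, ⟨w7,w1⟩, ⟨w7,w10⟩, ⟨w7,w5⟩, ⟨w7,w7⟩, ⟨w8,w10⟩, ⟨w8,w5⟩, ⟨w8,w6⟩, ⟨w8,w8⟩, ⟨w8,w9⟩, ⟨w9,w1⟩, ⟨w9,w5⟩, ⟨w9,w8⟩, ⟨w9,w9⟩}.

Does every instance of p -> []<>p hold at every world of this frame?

By correspondence theory, B is valid on a frame iff R is symmetric.
Symmetric: yes — every pair in R has its reverse in R.

Yes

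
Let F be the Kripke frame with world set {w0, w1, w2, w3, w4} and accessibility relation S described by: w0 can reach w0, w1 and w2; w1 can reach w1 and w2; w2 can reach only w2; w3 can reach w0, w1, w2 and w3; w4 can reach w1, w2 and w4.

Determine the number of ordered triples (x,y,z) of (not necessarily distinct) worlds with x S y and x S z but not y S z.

Enumerating: (w0,w1,w0), (w0,w2,w0), (w0,w2,w1), (w1,w2,w1), (w3,w0,w3), (w3,w1,w0), (w3,w1,w3), (w3,w2,w0), (w3,w2,w1), (w3,w2,w3), (w4,w1,w4), (w4,w2,w1), (w4,w2,w4).

13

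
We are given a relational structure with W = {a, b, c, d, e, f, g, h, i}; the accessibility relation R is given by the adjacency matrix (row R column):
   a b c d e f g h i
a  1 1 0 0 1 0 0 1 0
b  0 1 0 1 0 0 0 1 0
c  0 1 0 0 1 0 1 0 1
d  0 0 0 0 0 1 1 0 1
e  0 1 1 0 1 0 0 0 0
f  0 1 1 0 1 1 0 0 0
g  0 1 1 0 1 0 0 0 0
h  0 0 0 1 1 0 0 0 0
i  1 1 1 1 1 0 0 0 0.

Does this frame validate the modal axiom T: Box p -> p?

No

The schema T characterises exactly the reflexive frames.
Reflexive: no — c is not related to itself.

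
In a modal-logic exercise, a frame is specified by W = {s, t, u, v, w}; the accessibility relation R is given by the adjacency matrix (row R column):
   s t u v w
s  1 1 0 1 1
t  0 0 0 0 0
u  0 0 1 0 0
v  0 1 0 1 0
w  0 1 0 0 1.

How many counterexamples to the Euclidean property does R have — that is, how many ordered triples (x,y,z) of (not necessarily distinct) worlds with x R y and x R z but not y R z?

Enumerating: (s,t,s), (s,t,t), (s,t,v), (s,t,w), (s,v,s), (s,v,w), (s,w,s), (s,w,v), (v,t,t), (v,t,v), (w,t,t), (w,t,w).

12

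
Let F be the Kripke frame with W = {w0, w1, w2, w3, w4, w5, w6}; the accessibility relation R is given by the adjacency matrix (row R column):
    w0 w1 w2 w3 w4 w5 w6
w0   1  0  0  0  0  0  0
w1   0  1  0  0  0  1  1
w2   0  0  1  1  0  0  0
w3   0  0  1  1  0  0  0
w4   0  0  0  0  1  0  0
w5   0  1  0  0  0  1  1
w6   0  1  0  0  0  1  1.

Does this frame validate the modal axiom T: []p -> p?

By correspondence theory, T is valid on a frame iff R is reflexive.
Reflexive: yes — every world is R-related to itself.

Yes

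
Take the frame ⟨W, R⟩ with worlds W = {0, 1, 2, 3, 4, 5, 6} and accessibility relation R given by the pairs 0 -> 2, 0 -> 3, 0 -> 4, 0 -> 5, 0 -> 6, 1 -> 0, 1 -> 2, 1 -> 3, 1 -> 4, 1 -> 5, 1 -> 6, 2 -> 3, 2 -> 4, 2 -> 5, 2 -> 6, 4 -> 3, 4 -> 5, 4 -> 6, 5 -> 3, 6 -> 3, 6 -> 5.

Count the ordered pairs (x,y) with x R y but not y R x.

21

Enumerating: (0,2), (0,3), (0,4), (0,5), (0,6), (1,0), (1,2), (1,3), (1,4), (1,5), (1,6), (2,3), … and 9 more.
Total: 21.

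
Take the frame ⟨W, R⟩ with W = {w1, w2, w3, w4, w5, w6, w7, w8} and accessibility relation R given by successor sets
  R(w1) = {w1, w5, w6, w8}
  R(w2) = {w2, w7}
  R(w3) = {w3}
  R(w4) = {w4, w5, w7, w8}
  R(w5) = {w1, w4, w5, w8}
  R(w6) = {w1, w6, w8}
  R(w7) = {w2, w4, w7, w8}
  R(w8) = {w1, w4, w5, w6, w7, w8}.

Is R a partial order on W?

Reflexive: yes — every world is R-related to itself.
Transitive: no — w1 R w5 and w5 R w4, but not w1 R w4.
Antisymmetric: no — w1 R w5 and w5 R w1 with w1 ≠ w5.
So R is not a partial order.

No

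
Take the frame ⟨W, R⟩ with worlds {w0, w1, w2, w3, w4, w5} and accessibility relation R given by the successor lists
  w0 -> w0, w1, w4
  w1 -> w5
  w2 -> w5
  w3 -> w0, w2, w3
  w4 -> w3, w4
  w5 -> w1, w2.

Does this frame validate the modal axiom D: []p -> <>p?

Yes

By correspondence theory, D is valid on a frame iff R is serial.
Serial: yes — every world has a successor (e.g. w0 R w0).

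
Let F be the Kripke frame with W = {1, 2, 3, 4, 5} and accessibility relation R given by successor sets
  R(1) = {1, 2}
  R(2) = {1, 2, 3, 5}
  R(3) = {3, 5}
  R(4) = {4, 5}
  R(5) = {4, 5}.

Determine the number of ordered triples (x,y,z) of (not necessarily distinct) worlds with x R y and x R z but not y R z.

8

Enumerating: (2,1,3), (2,1,5), (2,3,1), (2,3,2), (2,5,1), (2,5,2), (2,5,3), (3,5,3).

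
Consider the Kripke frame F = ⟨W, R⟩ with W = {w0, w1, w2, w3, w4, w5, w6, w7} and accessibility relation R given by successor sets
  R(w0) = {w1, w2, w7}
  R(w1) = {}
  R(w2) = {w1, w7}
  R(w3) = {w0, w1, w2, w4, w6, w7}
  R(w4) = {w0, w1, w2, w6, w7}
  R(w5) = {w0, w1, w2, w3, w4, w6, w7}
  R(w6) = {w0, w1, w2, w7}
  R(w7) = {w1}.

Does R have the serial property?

No

Serial: no — w1 has no R-successor.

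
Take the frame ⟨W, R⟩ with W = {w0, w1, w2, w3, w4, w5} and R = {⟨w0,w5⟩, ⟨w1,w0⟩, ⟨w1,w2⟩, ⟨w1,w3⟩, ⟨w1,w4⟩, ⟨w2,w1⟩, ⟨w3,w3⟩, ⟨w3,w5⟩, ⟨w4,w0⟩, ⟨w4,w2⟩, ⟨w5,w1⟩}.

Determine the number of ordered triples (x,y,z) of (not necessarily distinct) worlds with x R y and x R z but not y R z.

22

Enumerating: (w0,w5,w5), (w1,w0,w0), (w1,w0,w2), (w1,w0,w3), (w1,w0,w4), (w1,w2,w0), (w1,w2,w2), (w1,w2,w3), (w1,w2,w4), (w1,w3,w0), (w1,w3,w2), (w1,w3,w4), … and 10 more.
Total: 22.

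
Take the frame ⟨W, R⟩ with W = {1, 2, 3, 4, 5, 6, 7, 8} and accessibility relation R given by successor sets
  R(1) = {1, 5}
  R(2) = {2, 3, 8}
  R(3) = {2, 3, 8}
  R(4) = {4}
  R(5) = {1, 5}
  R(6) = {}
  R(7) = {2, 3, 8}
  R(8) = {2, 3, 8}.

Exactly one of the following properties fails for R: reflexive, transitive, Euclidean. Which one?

reflexive

Reflexive: no — 6 is not related to itself.
Transitive: yes — every two-step R-path is closed by a direct edge.
Euclidean: yes — any two successors of a common world are R-related.
Only reflexive fails.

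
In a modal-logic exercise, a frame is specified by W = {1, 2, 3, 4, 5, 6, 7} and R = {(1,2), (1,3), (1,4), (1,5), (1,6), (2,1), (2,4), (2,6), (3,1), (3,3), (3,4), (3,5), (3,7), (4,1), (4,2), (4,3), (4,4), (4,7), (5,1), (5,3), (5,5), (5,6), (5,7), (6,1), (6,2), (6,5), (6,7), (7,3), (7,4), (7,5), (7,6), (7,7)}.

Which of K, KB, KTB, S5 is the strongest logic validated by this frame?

KB

Symmetric (axiom B): yes — every pair in R has its reverse in R.
Reflexive (axiom T): no — 1 is not related to itself.
Euclidean (axiom 5): no — 1 R 2 and 1 R 3, but not 2 R 3.
So F validates K, KB; KTB would additionally require R to be reflexive. The strongest is KB.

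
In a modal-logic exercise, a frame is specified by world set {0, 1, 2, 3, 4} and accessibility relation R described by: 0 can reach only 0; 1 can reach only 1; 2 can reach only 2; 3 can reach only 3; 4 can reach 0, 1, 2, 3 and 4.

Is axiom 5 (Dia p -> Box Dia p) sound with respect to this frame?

By correspondence theory, 5 is valid on a frame iff R is Euclidean.
Euclidean: no — 4 R 0 and 4 R 1, but not 0 R 1.

No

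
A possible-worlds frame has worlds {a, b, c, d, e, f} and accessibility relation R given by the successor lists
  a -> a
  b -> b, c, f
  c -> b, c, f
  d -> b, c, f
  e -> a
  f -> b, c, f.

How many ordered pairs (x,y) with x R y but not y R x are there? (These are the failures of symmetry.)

4

Enumerating: (d,b), (d,c), (d,f), (e,a).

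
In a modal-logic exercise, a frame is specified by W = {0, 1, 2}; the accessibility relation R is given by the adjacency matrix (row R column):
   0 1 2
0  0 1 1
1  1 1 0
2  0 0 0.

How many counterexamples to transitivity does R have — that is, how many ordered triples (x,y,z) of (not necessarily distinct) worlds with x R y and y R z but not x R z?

2

Enumerating: (0,1,0), (1,0,2).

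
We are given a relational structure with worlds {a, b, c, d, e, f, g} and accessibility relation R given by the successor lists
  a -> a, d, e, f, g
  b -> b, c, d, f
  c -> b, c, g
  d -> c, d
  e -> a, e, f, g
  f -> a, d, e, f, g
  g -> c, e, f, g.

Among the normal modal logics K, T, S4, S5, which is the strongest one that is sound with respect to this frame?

Reflexive (axiom T): yes — every world is R-related to itself.
Transitive (axiom 4): no — a R d and d R c, but not a R c.
Euclidean (axiom 5): no — a R d and a R e, but not d R e.
So F validates K, T; S4 would additionally require R to be transitive. The strongest is T.

T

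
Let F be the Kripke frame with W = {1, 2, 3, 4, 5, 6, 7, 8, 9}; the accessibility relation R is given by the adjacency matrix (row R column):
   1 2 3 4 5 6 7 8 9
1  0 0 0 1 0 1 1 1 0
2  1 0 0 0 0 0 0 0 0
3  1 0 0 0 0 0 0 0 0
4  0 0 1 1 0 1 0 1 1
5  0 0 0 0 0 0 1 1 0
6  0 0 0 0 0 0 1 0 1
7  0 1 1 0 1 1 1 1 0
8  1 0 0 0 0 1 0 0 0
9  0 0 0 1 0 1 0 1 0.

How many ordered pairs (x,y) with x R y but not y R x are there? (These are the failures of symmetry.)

Enumerating: (1,4), (1,6), (1,7), (2,1), (3,1), (4,3), (4,6), (4,8), (5,8), (7,2), (7,3), (7,8), (8,6), (9,8).

14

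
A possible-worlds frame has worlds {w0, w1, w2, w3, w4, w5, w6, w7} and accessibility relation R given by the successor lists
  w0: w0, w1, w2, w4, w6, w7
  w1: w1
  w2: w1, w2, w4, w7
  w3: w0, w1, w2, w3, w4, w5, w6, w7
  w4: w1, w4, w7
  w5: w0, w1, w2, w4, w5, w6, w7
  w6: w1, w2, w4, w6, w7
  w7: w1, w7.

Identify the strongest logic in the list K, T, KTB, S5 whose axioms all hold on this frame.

T

Reflexive (axiom T): yes — every world is R-related to itself.
Symmetric (axiom B): no — w0 R w1 but not w1 R w0.
Euclidean (axiom 5): no — w0 R w1 and w0 R w2, but not w1 R w2.
So F validates K, T; KTB would additionally require R to be symmetric. The strongest is T.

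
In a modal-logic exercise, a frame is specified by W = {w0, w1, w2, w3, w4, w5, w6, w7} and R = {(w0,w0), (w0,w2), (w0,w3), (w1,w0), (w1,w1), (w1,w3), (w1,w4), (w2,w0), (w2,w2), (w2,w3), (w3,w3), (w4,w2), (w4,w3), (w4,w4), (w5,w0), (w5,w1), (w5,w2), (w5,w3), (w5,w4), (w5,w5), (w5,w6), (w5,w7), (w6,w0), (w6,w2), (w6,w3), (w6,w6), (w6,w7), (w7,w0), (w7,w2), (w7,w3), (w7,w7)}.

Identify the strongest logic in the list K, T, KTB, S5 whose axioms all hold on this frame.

T

Reflexive (axiom T): yes — every world is R-related to itself.
Symmetric (axiom B): no — w0 R w3 but not w3 R w0.
Euclidean (axiom 5): no — w0 R w3 and w0 R w2, but not w3 R w2.
So F validates K, T; KTB would additionally require R to be symmetric. The strongest is T.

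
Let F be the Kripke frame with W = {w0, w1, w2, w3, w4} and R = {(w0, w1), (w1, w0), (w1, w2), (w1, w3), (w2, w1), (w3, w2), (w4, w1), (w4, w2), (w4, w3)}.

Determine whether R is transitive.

Transitive: no — w0 R w1 and w1 R w2, but not w0 R w2.

No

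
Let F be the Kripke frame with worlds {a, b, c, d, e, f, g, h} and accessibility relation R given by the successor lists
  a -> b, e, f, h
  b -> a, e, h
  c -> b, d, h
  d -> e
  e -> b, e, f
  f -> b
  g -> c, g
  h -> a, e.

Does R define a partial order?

Reflexive: no — a is not related to itself.
Transitive: no — b R a and a R f, but not b R f.
Antisymmetric: no — a R b and b R a with a ≠ b.
So R is not a partial order.

No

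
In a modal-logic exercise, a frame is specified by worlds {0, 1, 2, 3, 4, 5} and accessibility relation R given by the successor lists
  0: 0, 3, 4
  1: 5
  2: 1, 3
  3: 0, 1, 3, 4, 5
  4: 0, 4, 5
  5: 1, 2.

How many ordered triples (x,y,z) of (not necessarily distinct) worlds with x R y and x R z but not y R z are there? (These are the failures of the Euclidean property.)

23

Enumerating: (0,4,3), (1,5,5), (2,1,1), (2,1,3), (3,0,1), (3,0,5), (3,1,0), (3,1,1), (3,1,3), (3,1,4), (3,4,1), (3,4,3), … and 11 more.
Total: 23.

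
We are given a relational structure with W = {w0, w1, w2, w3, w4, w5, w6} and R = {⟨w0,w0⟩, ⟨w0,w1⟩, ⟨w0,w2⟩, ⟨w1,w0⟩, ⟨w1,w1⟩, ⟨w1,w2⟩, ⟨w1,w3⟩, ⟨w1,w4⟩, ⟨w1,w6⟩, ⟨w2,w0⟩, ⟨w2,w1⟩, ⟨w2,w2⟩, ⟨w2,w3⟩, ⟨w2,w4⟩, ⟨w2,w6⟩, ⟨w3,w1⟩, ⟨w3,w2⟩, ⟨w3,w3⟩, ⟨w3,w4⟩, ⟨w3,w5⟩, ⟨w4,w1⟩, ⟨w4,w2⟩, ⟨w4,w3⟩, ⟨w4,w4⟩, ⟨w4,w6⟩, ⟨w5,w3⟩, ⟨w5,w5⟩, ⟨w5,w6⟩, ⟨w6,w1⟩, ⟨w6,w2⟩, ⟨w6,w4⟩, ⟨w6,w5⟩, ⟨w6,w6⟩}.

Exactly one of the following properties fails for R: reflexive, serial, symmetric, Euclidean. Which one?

Euclidean

Reflexive: yes — every world is R-related to itself.
Serial: yes — every world has a successor (e.g. w0 R w0).
Symmetric: yes — every pair in R has its reverse in R.
Euclidean: no — w1 R w0 and w1 R w3, but not w0 R w3.
Only Euclidean fails.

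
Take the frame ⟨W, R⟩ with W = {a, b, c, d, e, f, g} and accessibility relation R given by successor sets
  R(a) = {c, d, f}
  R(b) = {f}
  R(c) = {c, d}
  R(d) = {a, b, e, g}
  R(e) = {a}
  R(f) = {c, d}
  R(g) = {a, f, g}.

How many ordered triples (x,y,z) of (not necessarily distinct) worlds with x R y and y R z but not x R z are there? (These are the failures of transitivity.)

26

Enumerating: (a,d,a), (a,d,b), (a,d,e), (a,d,g), (b,f,c), (b,f,d), (c,d,a), (c,d,b), (c,d,e), (c,d,g), (d,a,c), (d,a,d), … and 14 more.
Total: 26.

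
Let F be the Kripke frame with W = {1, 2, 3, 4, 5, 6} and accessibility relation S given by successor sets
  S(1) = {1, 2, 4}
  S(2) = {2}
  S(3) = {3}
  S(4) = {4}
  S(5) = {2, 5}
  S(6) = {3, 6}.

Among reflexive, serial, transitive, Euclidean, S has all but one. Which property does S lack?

Euclidean

Reflexive: yes — every world is S-related to itself.
Serial: yes — every world has a successor (e.g. 1 S 1).
Transitive: yes — every two-step S-path is closed by a direct edge.
Euclidean: no — 1 S 2 and 1 S 4, but not 2 S 4.
Only Euclidean fails.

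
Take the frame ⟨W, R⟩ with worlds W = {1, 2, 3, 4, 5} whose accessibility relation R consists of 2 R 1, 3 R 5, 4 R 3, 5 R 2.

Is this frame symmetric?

No

Symmetric: no — 2 R 1 but not 1 R 2.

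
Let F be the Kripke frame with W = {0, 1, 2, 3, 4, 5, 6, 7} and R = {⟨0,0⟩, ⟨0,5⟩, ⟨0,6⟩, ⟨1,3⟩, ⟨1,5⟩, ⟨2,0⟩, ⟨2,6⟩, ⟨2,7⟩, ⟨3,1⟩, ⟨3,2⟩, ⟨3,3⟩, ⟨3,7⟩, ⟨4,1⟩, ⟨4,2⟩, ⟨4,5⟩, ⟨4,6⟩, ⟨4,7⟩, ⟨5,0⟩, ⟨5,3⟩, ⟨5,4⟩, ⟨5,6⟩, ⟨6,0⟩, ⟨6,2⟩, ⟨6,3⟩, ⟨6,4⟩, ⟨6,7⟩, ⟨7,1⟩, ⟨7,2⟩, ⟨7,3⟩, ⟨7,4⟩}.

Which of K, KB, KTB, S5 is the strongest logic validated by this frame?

K

Symmetric (axiom B): no — 1 R 5 but not 5 R 1.
Reflexive (axiom T): no — 1 is not related to itself.
Euclidean (axiom 5): no — 0 R 6 and 0 R 5, but not 6 R 5.
So F validates K; KB would additionally require R to be symmetric. The strongest is K.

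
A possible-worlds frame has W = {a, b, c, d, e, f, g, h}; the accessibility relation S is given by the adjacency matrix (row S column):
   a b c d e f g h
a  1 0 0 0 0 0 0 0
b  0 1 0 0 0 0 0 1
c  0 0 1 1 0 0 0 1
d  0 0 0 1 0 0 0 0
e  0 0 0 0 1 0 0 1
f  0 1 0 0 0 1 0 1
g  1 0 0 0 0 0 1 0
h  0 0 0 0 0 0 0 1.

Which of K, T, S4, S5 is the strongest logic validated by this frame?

Reflexive (axiom T): yes — every world is S-related to itself.
Transitive (axiom 4): yes — every two-step S-path is closed by a direct edge.
Euclidean (axiom 5): no — c S d and c S h, but not d S h.
So F validates K, T, S4; S5 would additionally require S to be Euclidean. The strongest is S4.

S4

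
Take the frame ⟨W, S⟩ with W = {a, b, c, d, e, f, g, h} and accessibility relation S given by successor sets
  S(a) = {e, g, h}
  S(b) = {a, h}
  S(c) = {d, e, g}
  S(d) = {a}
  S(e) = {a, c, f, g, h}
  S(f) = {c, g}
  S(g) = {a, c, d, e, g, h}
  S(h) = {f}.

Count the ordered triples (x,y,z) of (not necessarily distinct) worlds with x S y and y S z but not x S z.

Enumerating: (a,e,a), (a,e,c), (a,e,f), (a,g,a), (a,g,c), (a,g,d), (a,h,f), (b,a,e), (b,a,g), (b,h,f), (c,d,a), (c,e,a), … and 24 more.
Total: 36.

36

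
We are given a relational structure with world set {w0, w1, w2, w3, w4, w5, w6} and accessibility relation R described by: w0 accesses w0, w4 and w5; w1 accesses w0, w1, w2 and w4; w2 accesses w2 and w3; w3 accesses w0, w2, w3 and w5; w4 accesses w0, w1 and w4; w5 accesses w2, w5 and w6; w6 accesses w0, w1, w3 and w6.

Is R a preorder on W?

Reflexive: yes — every world is R-related to itself.
Transitive: no — w0 R w4 and w4 R w1, but not w0 R w1.
So R is not a preorder.

No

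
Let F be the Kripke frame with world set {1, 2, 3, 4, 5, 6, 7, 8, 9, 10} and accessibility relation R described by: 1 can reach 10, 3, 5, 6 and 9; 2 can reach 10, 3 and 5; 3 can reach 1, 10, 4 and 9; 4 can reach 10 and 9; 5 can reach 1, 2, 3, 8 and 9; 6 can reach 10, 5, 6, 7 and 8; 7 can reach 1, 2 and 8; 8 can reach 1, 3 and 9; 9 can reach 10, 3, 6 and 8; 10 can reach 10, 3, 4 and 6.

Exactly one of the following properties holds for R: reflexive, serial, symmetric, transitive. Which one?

serial

Reflexive: no — 1 is not related to itself.
Serial: yes — every world has a successor (e.g. 1 R 10).
Symmetric: no — 1 R 10 but not 10 R 1.
Transitive: no — 1 R 10 and 10 R 4, but not 1 R 4.
Only serial holds.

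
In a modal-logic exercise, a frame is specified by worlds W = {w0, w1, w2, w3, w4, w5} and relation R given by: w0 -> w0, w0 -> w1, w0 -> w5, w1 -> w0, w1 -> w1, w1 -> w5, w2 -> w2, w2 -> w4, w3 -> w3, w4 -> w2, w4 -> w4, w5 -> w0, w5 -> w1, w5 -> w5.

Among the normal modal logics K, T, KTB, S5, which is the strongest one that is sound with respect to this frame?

Reflexive (axiom T): yes — every world is R-related to itself.
Symmetric (axiom B): yes — every pair in R has its reverse in R.
Euclidean (axiom 5): yes — any two successors of a common world are R-related.
So F validates K, T, KTB, S5. The strongest is S5.

S5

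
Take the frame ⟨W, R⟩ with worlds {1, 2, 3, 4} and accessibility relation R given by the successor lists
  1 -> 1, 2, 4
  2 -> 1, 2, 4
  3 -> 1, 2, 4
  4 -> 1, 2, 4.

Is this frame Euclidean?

Euclidean: yes — any two successors of a common world are R-related.

Yes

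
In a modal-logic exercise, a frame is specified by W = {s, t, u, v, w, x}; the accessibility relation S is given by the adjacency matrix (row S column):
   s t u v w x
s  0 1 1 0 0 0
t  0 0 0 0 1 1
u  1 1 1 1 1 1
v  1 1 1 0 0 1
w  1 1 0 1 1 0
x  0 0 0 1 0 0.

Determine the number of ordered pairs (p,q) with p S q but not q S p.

Enumerating: (s,t), (t,x), (u,t), (u,w), (u,x), (v,s), (v,t), (w,s), (w,v).

9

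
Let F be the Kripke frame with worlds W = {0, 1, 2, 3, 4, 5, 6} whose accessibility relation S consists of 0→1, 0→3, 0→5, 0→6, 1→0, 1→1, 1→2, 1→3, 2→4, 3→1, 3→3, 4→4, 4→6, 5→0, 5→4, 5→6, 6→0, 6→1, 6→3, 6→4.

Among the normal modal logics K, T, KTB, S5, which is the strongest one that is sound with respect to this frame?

Reflexive (axiom T): no — 0 is not related to itself.
Symmetric (axiom B): no — 0 S 3 but not 3 S 0.
Euclidean (axiom 5): no — 0 S 1 and 0 S 5, but not 1 S 5.
So F validates K; T would additionally require S to be reflexive. The strongest is K.

K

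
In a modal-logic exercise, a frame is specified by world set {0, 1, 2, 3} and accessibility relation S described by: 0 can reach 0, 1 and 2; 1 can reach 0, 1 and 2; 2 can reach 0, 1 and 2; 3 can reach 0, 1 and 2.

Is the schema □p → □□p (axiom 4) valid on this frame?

By correspondence theory, 4 is valid on a frame iff S is transitive.
Transitive: yes — every two-step S-path is closed by a direct edge.

Yes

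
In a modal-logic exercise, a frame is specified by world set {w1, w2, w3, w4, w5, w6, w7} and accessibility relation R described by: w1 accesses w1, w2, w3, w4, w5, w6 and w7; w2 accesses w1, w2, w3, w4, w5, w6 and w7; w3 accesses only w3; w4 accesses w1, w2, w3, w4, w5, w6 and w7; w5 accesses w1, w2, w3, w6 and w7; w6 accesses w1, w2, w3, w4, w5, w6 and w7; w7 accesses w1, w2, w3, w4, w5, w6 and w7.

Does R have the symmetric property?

Symmetric: no — w1 R w3 but not w3 R w1.

No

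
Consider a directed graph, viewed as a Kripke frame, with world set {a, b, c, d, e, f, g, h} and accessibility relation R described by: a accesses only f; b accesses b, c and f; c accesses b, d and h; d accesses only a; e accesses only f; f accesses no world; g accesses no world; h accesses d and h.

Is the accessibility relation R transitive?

Transitive: no — b R c and c R d, but not b R d.

No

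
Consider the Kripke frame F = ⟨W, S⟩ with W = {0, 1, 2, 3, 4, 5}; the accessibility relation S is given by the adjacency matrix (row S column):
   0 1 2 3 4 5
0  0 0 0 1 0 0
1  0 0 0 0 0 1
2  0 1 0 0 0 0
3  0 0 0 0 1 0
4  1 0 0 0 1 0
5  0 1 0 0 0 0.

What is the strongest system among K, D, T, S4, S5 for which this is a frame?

D

Serial (axiom D): yes — every world has a successor (e.g. 0 S 3).
Reflexive (axiom T): no — 0 is not related to itself.
Transitive (axiom 4): no — 0 S 3 and 3 S 4, but not 0 S 4.
Euclidean (axiom 5): no — 0 S 3 and 0 S 3, but not 3 S 3.
So F validates K, D; T would additionally require S to be reflexive. The strongest is D.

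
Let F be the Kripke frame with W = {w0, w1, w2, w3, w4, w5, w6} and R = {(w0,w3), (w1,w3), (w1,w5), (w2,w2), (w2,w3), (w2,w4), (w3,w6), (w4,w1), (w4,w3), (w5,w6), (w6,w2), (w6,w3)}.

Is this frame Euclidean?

No

Euclidean: no — w1 R w3 and w1 R w5, but not w3 R w5.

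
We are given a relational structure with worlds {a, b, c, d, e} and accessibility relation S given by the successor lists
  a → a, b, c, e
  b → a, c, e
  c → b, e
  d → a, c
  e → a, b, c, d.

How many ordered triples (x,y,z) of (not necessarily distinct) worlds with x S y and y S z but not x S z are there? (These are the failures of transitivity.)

Enumerating: (a,e,d), (b,a,b), (b,c,b), (b,e,b), (b,e,d), (c,b,a), (c,b,c), (c,e,a), (c,e,c), (c,e,d), (d,a,b), (d,a,e), (d,c,b), (d,c,e), (e,a,e), (e,b,e), (e,c,e).

17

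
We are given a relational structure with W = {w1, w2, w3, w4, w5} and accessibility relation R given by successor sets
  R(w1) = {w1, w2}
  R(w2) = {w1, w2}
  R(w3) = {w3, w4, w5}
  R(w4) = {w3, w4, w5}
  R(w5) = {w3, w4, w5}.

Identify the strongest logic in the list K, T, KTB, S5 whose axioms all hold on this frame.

Reflexive (axiom T): yes — every world is R-related to itself.
Symmetric (axiom B): yes — every pair in R has its reverse in R.
Euclidean (axiom 5): yes — any two successors of a common world are R-related.
So F validates K, T, KTB, S5. The strongest is S5.

S5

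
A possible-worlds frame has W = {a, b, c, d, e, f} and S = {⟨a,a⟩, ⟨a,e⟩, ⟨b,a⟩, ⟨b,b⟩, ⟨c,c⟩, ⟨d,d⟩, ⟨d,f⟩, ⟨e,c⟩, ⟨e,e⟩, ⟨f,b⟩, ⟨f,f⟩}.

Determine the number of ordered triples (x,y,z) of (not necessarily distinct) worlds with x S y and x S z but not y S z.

Enumerating: (a,e,a), (b,a,b), (d,f,d), (e,c,e), (f,b,f).

5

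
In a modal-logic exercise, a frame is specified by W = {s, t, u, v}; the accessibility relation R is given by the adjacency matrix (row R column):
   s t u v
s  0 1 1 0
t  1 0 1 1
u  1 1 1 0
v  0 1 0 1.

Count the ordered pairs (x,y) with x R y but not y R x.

0

R is symmetric; there are no such tuples.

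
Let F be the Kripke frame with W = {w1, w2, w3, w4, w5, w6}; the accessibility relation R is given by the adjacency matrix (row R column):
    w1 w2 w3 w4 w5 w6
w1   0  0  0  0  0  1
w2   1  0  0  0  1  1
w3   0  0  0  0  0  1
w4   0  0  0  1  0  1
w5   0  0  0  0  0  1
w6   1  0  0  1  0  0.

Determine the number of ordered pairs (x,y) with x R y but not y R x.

Enumerating: (w2,w1), (w2,w5), (w2,w6), (w3,w6), (w5,w6).

5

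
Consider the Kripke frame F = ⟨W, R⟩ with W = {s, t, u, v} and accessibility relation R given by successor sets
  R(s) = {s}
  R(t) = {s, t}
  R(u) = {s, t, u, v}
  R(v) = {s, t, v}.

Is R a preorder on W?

Yes

Reflexive: yes — every world is R-related to itself.
Transitive: yes — every two-step R-path is closed by a direct edge.
So R is a preorder.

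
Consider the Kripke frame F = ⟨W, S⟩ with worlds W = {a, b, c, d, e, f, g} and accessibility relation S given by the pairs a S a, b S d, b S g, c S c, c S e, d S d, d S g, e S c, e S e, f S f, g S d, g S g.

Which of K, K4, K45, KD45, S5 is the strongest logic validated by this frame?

KD45

Transitive (axiom 4): yes — every two-step S-path is closed by a direct edge.
Euclidean (axiom 5): yes — any two successors of a common world are S-related.
Serial (axiom D): yes — every world has a successor (e.g. a S a).
Reflexive (axiom T): no — b is not related to itself.
So F validates K, K4, K45, KD45; S5 would additionally require S to be reflexive. The strongest is KD45.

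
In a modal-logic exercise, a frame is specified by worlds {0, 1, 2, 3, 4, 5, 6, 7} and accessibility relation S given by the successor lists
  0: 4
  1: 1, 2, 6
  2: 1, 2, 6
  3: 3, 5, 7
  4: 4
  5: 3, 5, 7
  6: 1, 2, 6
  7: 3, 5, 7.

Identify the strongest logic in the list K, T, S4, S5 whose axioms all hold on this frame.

K

Reflexive (axiom T): no — 0 is not related to itself.
Transitive (axiom 4): yes — every two-step S-path is closed by a direct edge.
Euclidean (axiom 5): yes — any two successors of a common world are S-related.
So F validates K; T would additionally require S to be reflexive. The strongest is K.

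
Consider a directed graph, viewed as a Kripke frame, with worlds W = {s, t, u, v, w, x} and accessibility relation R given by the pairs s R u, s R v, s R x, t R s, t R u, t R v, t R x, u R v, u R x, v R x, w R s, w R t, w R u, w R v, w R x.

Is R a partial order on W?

Reflexive: no — s is not related to itself.
Transitive: yes — every two-step R-path is closed by a direct edge.
Antisymmetric: yes — no distinct pair is related both ways.
So R is not a partial order.

No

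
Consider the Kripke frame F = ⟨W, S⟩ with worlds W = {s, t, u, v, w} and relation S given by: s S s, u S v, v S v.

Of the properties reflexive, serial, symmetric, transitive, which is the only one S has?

transitive

Reflexive: no — t is not related to itself.
Serial: no — t has no S-successor.
Symmetric: no — u S v but not v S u.
Transitive: yes — every two-step S-path is closed by a direct edge.
Only transitive holds.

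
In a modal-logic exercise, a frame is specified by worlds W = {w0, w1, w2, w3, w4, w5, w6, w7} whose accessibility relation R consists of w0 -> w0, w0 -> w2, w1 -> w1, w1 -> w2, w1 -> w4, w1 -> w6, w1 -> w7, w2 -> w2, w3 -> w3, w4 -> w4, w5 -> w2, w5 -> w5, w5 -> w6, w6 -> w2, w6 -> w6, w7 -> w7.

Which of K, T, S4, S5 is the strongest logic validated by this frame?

Reflexive (axiom T): yes — every world is R-related to itself.
Transitive (axiom 4): yes — every two-step R-path is closed by a direct edge.
Euclidean (axiom 5): no — w1 R w2 and w1 R w4, but not w2 R w4.
So F validates K, T, S4; S5 would additionally require R to be Euclidean. The strongest is S4.

S4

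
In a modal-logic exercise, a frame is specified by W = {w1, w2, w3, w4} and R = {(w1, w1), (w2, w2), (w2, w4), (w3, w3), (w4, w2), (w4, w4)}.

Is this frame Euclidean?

Euclidean: yes — any two successors of a common world are R-related.

Yes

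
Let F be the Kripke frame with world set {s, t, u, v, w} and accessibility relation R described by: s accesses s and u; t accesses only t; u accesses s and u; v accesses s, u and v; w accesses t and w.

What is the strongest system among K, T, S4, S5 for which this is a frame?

Reflexive (axiom T): yes — every world is R-related to itself.
Transitive (axiom 4): yes — every two-step R-path is closed by a direct edge.
Euclidean (axiom 5): no — v R s and v R v, but not s R v.
So F validates K, T, S4; S5 would additionally require R to be Euclidean. The strongest is S4.

S4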